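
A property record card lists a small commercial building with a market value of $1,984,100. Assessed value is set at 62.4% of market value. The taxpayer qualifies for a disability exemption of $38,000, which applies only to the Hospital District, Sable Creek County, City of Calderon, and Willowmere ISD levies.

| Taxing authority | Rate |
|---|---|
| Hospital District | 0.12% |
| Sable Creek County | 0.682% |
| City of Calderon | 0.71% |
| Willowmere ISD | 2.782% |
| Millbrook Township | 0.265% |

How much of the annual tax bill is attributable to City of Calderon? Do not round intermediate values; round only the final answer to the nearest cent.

Assessed value = $1,984,100 × 0.624 = $1,238,078.4
City of Calderon taxable value = $1,238,078.4 − $38,000 = $1,200,078.4
City of Calderon levy = $1,200,078.4 × 0.0071 = $8,520.55664

$8,520.56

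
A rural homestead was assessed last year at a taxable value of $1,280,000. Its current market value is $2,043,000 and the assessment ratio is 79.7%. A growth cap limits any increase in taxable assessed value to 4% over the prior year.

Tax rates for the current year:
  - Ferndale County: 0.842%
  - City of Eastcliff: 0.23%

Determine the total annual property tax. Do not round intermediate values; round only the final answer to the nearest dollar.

Uncapped assessed value = $2,043,000 × 0.797 = $1,628,271
Cap limit = $1,280,000 × 1.04 = $1,331,200
Taxable assessed value = min($1,628,271, $1,331,200) = $1,331,200 (cap binds)
Ferndale County: $1,331,200 × 0.00842 = $11,208.704
City of Eastcliff: $1,331,200 × 0.0023 = $3,061.76
Total = $14,270.464

$14,270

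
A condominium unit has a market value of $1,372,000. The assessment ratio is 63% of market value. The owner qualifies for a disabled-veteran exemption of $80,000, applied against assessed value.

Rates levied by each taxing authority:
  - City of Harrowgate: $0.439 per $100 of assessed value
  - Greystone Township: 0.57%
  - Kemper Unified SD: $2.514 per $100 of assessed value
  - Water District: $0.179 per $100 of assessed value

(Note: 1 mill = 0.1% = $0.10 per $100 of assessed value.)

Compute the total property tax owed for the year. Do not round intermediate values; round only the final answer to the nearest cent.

$29,037.01

Assessed value = $1,372,000 × 0.63 = $864,360
Taxable value = $864,360 − $80,000 = $784,360
City of Harrowgate: $784,360 × 0.00439 = $3,443.3404
Greystone Township: $784,360 × 0.0057 = $4,470.852
Kemper Unified SD: $784,360 × 0.02514 = $19,718.8104
Water District: $784,360 × 0.00179 = $1,404.0044
Total = $29,037.0072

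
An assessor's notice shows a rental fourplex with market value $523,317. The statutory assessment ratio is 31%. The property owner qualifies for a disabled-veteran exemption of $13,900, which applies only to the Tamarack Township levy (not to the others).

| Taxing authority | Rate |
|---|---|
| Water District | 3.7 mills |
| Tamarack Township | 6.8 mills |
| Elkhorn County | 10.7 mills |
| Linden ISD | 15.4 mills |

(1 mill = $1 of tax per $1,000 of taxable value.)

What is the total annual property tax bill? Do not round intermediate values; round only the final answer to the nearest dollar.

Assessed value = $523,317 × 0.31 = $162,228.27
Water District: $162,228.27 × 0.0037 = $600.244599
Tamarack Township: ($162,228.27 − $13,900) × 0.0068 = $148,328.27 × 0.0068 = $1,008.632236
Elkhorn County: $162,228.27 × 0.0107 = $1,735.842489
Linden ISD: $162,228.27 × 0.0154 = $2,498.315358
Total = $5,843.034682

$5,843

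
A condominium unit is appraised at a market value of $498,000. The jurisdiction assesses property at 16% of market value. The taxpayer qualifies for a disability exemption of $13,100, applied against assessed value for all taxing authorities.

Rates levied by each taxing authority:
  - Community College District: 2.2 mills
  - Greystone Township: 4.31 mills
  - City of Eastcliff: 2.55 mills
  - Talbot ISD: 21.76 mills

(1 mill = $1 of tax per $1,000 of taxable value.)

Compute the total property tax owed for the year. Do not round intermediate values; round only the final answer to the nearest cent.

Assessed value = $498,000 × 0.16 = $79,680
Taxable value = $79,680 − $13,100 = $66,580
Community College District: $66,580 × 0.0022 = $146.476
Greystone Township: $66,580 × 0.00431 = $286.9598
City of Eastcliff: $66,580 × 0.00255 = $169.779
Talbot ISD: $66,580 × 0.02176 = $1,448.7808
Total = $146.476 + $286.9598 + $169.779 + $1,448.7808 = $2,051.9956

$2,052.00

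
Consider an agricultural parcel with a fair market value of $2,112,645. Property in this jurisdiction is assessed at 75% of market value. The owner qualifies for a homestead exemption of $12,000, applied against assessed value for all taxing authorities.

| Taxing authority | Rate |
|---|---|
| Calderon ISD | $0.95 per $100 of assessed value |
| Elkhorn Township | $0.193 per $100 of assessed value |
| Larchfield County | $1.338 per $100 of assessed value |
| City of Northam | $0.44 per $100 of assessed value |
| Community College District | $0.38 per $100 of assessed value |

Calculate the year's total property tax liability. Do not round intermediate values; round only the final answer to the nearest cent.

Assessed value = $2,112,645 × 0.75 = $1,584,483.75
Taxable value = $1,584,483.75 − $12,000 = $1,572,483.75
Calderon ISD: $1,572,483.75 × 0.0095 = $14,938.595625
Elkhorn Township: $1,572,483.75 × 0.00193 = $3,034.8936375
Larchfield County: $1,572,483.75 × 0.01338 = $21,039.832575
City of Northam: $1,572,483.75 × 0.0044 = $6,918.9285
Community College District: $1,572,483.75 × 0.0038 = $5,975.43825
Total = $14,938.595625 + $3,034.8936375 + $21,039.832575 + $6,918.9285 + $5,975.43825 = $51,907.6885875

$51,907.69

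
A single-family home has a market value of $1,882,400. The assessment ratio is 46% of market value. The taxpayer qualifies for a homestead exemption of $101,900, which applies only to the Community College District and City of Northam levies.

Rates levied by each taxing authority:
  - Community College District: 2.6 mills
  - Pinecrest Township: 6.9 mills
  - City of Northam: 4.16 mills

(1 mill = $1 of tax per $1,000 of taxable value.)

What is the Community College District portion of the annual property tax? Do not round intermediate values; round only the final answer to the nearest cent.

Assessed value = $1,882,400 × 0.46 = $865,904
Community College District taxable value = $865,904 − $101,900 = $764,004
Community College District levy = $764,004 × 0.0026 = $1,986.4104

$1,986.41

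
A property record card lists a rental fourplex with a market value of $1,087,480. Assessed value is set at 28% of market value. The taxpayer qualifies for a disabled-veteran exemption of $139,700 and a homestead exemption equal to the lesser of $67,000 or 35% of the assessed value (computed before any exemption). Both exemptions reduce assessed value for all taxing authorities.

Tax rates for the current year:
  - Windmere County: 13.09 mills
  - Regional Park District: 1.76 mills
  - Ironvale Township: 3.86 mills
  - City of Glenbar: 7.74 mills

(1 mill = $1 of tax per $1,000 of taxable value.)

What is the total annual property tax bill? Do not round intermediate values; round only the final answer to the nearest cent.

$2,586.66

Assessed value = $1,087,480 × 0.28 = $304,494.4
Homestead exemption = min($67,000, 35% × $304,494.4) = min($67,000, $106,573.04) = $67,000 (dollar cap binds)
Taxable value = $304,494.4 − $139,700 − $67,000 = $97,794.4
Windmere County: $97,794.4 × 0.01309 = $1,280.128696
Regional Park District: $97,794.4 × 0.00176 = $172.118144
Ironvale Township: $97,794.4 × 0.00386 = $377.486384
City of Glenbar: $97,794.4 × 0.00774 = $756.928656
Total = $2,586.66188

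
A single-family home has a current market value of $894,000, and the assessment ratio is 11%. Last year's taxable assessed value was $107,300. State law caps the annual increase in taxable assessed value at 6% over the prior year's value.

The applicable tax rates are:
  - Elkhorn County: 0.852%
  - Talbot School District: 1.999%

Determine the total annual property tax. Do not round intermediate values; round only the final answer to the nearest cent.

$2,803.67

Uncapped assessed value = $894,000 × 0.11 = $98,340
Cap limit = $107,300 × 1.06 = $113,738
Taxable assessed value = min($98,340, $113,738) = $98,340 (cap does not bind)
Elkhorn County: $98,340 × 0.00852 = $837.8568
Talbot School District: $98,340 × 0.01999 = $1,965.8166
Total = $2,803.6734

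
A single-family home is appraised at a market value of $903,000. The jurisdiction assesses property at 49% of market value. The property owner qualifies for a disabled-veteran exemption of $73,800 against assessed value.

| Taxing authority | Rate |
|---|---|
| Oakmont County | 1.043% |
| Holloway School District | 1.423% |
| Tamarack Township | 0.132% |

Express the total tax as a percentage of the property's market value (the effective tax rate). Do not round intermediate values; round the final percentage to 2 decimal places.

Assessed value = $903,000 × 0.49 = $442,470
Taxable value = $442,470 − $73,800 = $368,670
Oakmont County: $368,670 × 0.01043 = $3,845.2281
Holloway School District: $368,670 × 0.01423 = $5,246.1741
Tamarack Township: $368,670 × 0.00132 = $486.6444
Total tax = $9,578.0466
Effective rate = $9,578.0466 ÷ $903,000 = 1.06% of market value

1.06%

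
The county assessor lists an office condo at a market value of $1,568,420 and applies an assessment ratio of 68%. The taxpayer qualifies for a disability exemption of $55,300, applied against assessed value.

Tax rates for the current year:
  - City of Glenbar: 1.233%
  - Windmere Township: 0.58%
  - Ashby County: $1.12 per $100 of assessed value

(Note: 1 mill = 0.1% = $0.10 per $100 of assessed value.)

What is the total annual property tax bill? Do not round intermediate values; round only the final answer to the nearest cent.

Assessed value = $1,568,420 × 0.68 = $1,066,525.6
Taxable value = $1,066,525.6 − $55,300 = $1,011,225.6
City of Glenbar: $1,011,225.6 × 0.01233 = $12,468.411648
Windmere Township: $1,011,225.6 × 0.0058 = $5,865.10848
Ashby County: $1,011,225.6 × 0.0112 = $11,325.72672
Total = $29,659.246848

$29,659.25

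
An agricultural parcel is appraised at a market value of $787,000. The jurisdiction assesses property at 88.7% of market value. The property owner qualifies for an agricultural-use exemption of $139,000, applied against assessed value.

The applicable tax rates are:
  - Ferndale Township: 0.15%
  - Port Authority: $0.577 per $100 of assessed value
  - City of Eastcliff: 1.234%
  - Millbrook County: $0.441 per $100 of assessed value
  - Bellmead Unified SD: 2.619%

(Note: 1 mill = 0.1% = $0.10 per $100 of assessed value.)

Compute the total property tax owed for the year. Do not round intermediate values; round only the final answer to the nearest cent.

$28,070.85

Assessed value = $787,000 × 0.887 = $698,069
Taxable value = $698,069 − $139,000 = $559,069
Ferndale Township: $559,069 × 0.0015 = $838.6035
Port Authority: $559,069 × 0.00577 = $3,225.82813
City of Eastcliff: $559,069 × 0.01234 = $6,898.91146
Millbrook County: $559,069 × 0.00441 = $2,465.49429
Bellmead Unified SD: $559,069 × 0.02619 = $14,642.01711
Total = $28,070.85449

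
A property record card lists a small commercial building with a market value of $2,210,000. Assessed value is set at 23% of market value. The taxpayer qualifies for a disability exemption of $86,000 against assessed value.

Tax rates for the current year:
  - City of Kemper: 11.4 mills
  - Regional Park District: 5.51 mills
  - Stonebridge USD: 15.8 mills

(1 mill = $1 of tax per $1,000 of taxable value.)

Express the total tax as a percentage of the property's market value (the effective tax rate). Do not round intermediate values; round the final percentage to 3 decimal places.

Assessed value = $2,210,000 × 0.23 = $508,300
Taxable value = $508,300 − $86,000 = $422,300
City of Kemper: $422,300 × 0.0114 = $4,814.22
Regional Park District: $422,300 × 0.00551 = $2,326.873
Stonebridge USD: $422,300 × 0.0158 = $6,672.34
Total tax = $13,813.433
Effective rate = $13,813.433 ÷ $2,210,000 = 0.625% of market value

0.625%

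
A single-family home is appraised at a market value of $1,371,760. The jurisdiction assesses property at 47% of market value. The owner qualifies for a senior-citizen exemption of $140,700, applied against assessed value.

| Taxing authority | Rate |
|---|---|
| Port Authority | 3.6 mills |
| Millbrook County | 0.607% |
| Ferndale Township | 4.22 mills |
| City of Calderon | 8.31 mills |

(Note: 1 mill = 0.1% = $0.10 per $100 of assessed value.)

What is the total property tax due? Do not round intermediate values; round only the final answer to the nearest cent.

Assessed value = $1,371,760 × 0.47 = $644,727.2
Taxable value = $644,727.2 − $140,700 = $504,027.2
Port Authority: $504,027.2 × 0.0036 = $1,814.49792
Millbrook County: $504,027.2 × 0.00607 = $3,059.445104
Ferndale Township: $504,027.2 × 0.00422 = $2,126.994784
City of Calderon: $504,027.2 × 0.00831 = $4,188.466032
Total = $11,189.40384

$11,189.40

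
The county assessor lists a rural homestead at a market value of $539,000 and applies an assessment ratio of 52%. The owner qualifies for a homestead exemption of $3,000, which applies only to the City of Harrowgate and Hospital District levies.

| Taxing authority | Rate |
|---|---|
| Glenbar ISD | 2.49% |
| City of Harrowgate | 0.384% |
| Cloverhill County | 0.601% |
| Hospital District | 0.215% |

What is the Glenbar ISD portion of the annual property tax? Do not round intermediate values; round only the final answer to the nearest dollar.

Assessed value = $539,000 × 0.52 = $280,280
Glenbar ISD taxable value = $280,280 (exemption does not apply)
Glenbar ISD levy = $280,280 × 0.0249 = $6,978.972

$6,979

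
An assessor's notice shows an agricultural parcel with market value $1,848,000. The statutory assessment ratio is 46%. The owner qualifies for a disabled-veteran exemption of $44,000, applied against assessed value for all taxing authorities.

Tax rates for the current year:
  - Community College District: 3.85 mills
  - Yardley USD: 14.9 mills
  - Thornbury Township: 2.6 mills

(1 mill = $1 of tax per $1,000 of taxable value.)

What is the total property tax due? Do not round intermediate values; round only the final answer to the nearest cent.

$17,209.81

Assessed value = $1,848,000 × 0.46 = $850,080
Taxable value = $850,080 − $44,000 = $806,080
Community College District: $806,080 × 0.00385 = $3,103.408
Yardley USD: $806,080 × 0.0149 = $12,010.592
Thornbury Township: $806,080 × 0.0026 = $2,095.808
Total = $3,103.408 + $12,010.592 + $2,095.808 = $17,209.808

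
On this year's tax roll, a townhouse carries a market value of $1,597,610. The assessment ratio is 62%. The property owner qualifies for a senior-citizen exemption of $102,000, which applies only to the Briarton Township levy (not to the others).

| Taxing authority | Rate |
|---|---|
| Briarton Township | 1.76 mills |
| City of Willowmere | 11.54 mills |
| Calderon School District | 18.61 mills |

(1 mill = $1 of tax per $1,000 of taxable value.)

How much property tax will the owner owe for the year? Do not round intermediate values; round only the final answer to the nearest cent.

$31,427.92

Assessed value = $1,597,610 × 0.62 = $990,518.2
Briarton Township: ($990,518.2 − $102,000) × 0.00176 = $888,518.2 × 0.00176 = $1,563.792032
City of Willowmere: $990,518.2 × 0.01154 = $11,430.580028
Calderon School District: $990,518.2 × 0.01861 = $18,433.543702
Total = $31,427.915762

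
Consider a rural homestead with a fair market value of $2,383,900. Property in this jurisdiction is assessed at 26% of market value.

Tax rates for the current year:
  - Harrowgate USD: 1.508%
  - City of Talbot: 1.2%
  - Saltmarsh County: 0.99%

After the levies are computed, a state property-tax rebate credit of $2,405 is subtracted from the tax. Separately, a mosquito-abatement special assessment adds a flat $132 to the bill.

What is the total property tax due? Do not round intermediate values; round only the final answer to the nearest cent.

Assessed value = $2,383,900 × 0.26 = $619,814
Harrowgate USD: $619,814 × 0.01508 = $9,346.79512
City of Talbot: $619,814 × 0.012 = $7,437.768
Saltmarsh County: $619,814 × 0.0099 = $6,136.1586
Levies subtotal = $22,920.72172
After credit = $22,920.72172 − $2,405 = $20,515.72172
Total = $20,515.72172 + $132 = $20,647.72172

$20,647.72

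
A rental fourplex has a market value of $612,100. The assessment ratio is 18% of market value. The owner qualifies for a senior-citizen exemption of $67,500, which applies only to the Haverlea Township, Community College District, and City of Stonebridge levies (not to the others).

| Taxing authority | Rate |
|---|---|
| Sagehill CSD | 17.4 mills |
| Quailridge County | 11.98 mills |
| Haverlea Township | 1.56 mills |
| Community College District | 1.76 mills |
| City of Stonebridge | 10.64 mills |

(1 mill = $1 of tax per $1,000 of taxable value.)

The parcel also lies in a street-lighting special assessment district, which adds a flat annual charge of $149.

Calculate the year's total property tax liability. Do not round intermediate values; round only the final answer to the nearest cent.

Assessed value = $612,100 × 0.18 = $110,178
Sagehill CSD: $110,178 × 0.0174 = $1,917.0972
Quailridge County: $110,178 × 0.01198 = $1,319.93244
Haverlea Township: ($110,178 − $67,500) × 0.00156 = $42,678 × 0.00156 = $66.57768
Community College District: ($110,178 − $67,500) × 0.00176 = $42,678 × 0.00176 = $75.11328
City of Stonebridge: ($110,178 − $67,500) × 0.01064 = $42,678 × 0.01064 = $454.09392
Levies subtotal = $3,832.81452
Total = $3,832.81452 + $149 = $3,981.81452

$3,981.81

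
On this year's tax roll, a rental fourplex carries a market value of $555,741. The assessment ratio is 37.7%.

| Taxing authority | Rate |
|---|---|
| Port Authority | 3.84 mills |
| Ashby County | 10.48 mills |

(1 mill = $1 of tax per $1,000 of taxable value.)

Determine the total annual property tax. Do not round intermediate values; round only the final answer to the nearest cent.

Assessed value = $555,741 × 0.377 = $209,514.357
Port Authority: $209,514.357 × 0.00384 = $804.53513088
Ashby County: $209,514.357 × 0.01048 = $2,195.71046136
Total = $804.53513088 + $2,195.71046136 = $3,000.24559224

$3,000.25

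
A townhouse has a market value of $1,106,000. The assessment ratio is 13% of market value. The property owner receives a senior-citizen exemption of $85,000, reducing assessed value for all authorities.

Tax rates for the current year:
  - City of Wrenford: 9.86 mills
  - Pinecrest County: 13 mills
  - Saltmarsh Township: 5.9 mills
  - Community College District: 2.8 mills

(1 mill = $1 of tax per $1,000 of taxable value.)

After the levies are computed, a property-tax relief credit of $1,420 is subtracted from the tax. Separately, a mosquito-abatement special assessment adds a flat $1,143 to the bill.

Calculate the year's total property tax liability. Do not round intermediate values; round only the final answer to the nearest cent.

Assessed value = $1,106,000 × 0.13 = $143,780
Taxable value = $143,780 − $85,000 = $58,780
City of Wrenford: $58,780 × 0.00986 = $579.5708
Pinecrest County: $58,780 × 0.013 = $764.14
Saltmarsh Township: $58,780 × 0.0059 = $346.802
Community College District: $58,780 × 0.0028 = $164.584
Levies subtotal = $1,855.0968
After credit = $1,855.0968 − $1,420 = $435.0968
Total = $435.0968 + $1,143 = $1,578.0968

$1,578.10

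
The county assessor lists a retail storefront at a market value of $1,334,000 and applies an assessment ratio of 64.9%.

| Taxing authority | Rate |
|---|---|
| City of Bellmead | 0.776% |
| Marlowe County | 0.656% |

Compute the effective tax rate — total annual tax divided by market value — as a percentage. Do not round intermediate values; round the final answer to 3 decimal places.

0.929%

Assessed value = $1,334,000 × 0.649 = $865,766
City of Bellmead: $865,766 × 0.00776 = $6,718.34416
Marlowe County: $865,766 × 0.00656 = $5,679.42496
Total tax = $12,397.76912
Effective rate = $12,397.76912 ÷ $1,334,000 = 0.929% of market value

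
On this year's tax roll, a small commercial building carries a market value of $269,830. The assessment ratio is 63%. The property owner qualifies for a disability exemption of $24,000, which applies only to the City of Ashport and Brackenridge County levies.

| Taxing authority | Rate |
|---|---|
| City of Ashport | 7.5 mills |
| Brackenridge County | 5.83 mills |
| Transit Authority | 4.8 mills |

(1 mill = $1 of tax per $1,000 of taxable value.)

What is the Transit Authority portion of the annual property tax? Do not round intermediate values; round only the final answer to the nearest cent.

$815.97

Assessed value = $269,830 × 0.63 = $169,992.9
Transit Authority taxable value = $169,992.9 (exemption does not apply)
Transit Authority levy = $169,992.9 × 0.0048 = $815.96592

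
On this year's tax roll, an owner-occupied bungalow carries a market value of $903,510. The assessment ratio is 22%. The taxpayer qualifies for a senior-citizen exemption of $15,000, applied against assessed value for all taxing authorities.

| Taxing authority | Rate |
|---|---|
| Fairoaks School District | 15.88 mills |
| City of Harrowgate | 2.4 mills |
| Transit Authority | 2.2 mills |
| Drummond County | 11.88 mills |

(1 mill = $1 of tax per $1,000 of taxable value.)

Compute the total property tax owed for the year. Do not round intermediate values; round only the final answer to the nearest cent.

Assessed value = $903,510 × 0.22 = $198,772.2
Taxable value = $198,772.2 − $15,000 = $183,772.2
Fairoaks School District: $183,772.2 × 0.01588 = $2,918.302536
City of Harrowgate: $183,772.2 × 0.0024 = $441.05328
Transit Authority: $183,772.2 × 0.0022 = $404.29884
Drummond County: $183,772.2 × 0.01188 = $2,183.213736
Total = $2,918.302536 + $441.05328 + $404.29884 + $2,183.213736 = $5,946.868392

$5,946.87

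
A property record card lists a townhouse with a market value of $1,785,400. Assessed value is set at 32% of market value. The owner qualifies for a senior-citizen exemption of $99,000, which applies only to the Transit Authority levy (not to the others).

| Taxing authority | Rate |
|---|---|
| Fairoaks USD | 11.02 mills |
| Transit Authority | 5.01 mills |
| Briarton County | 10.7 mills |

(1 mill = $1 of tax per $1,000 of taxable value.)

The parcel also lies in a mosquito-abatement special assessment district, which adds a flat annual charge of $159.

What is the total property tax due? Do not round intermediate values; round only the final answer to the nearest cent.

Assessed value = $1,785,400 × 0.32 = $571,328
Fairoaks USD: $571,328 × 0.01102 = $6,296.03456
Transit Authority: ($571,328 − $99,000) × 0.00501 = $472,328 × 0.00501 = $2,366.36328
Briarton County: $571,328 × 0.0107 = $6,113.2096
Levies subtotal = $14,775.60744
Total = $14,775.60744 + $159 = $14,934.60744

$14,934.61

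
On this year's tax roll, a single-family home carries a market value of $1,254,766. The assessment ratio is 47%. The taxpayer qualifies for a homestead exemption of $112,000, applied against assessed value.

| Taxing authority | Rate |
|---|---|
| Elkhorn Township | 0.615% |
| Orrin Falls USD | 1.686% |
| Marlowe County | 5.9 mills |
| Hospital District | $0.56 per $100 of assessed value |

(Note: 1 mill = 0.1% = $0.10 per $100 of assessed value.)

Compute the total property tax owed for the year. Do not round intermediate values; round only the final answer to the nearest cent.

Assessed value = $1,254,766 × 0.47 = $589,740.02
Taxable value = $589,740.02 − $112,000 = $477,740.02
Elkhorn Township: $477,740.02 × 0.00615 = $2,938.101123
Orrin Falls USD: $477,740.02 × 0.01686 = $8,054.6967372
Marlowe County: $477,740.02 × 0.0059 = $2,818.666118
Hospital District: $477,740.02 × 0.0056 = $2,675.344112
Total = $16,486.8080902

$16,486.81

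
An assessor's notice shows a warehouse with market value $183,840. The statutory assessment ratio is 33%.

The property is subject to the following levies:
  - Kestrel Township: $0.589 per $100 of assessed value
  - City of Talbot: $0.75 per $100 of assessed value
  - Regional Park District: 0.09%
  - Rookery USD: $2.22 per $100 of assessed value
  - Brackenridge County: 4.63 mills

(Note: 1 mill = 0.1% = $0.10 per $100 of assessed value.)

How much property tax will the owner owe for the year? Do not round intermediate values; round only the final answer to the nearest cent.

$2,494.64

Assessed value = $183,840 × 0.33 = $60,667.2
Kestrel Township: $60,667.2 × 0.00589 = $357.329808
City of Talbot: $60,667.2 × 0.0075 = $455.004
Regional Park District: $60,667.2 × 0.0009 = $54.60048
Rookery USD: $60,667.2 × 0.0222 = $1,346.81184
Brackenridge County: $60,667.2 × 0.00463 = $280.889136
Total = $2,494.635264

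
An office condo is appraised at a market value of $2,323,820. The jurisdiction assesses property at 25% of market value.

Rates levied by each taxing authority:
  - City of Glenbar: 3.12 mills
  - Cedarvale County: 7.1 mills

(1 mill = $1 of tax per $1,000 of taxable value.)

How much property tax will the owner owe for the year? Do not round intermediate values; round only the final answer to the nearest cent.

$5,937.36

Assessed value = $2,323,820 × 0.25 = $580,955
City of Glenbar: $580,955 × 0.00312 = $1,812.5796
Cedarvale County: $580,955 × 0.0071 = $4,124.7805
Total = $1,812.5796 + $4,124.7805 = $5,937.3601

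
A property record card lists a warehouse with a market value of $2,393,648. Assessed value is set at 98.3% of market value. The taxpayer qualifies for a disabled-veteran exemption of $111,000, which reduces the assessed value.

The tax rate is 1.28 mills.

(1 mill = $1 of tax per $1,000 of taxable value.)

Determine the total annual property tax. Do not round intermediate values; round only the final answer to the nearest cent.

Assessed value = $2,393,648 × 0.983 = $2,352,955.984
Taxable value = $2,352,955.984 − $111,000 = $2,241,955.984
Tax = $2,241,955.984 × 0.00128 = $2,869.70365952

$2,869.70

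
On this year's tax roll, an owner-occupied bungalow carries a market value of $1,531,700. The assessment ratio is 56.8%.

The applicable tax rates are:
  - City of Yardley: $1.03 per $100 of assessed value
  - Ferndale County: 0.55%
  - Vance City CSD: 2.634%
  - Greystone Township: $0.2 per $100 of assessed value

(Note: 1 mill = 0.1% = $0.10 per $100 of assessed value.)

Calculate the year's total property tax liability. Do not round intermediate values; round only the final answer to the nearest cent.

$38,402.05

Assessed value = $1,531,700 × 0.568 = $870,005.6
City of Yardley: $870,005.6 × 0.0103 = $8,961.05768
Ferndale County: $870,005.6 × 0.0055 = $4,785.0308
Vance City CSD: $870,005.6 × 0.02634 = $22,915.947504
Greystone Township: $870,005.6 × 0.002 = $1,740.0112
Total = $38,402.047184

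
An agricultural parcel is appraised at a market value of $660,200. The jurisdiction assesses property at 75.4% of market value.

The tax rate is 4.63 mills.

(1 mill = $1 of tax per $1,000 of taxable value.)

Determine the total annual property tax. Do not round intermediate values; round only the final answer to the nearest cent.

Assessed value = $660,200 × 0.754 = $497,790.8
Tax = $497,790.8 × 0.00463 = $2,304.771404

$2,304.77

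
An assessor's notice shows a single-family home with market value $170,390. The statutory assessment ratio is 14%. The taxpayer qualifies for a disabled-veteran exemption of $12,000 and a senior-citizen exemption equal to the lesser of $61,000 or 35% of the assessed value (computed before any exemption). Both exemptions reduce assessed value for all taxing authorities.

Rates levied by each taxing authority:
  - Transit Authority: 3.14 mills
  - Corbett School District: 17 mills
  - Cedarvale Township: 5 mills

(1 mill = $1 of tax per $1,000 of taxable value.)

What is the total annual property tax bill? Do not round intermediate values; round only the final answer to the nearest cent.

Assessed value = $170,390 × 0.14 = $23,854.6
Senior-citizen exemption = min($61,000, 35% × $23,854.6) = min($61,000, $8,349.11) = $8,349.11 (percentage binds)
Taxable value = $23,854.6 − $12,000 − $8,349.11 = $3,505.49
Transit Authority: $3,505.49 × 0.00314 = $11.0072386
Corbett School District: $3,505.49 × 0.017 = $59.59333
Cedarvale Township: $3,505.49 × 0.005 = $17.52745
Total = $88.1280186

$88.13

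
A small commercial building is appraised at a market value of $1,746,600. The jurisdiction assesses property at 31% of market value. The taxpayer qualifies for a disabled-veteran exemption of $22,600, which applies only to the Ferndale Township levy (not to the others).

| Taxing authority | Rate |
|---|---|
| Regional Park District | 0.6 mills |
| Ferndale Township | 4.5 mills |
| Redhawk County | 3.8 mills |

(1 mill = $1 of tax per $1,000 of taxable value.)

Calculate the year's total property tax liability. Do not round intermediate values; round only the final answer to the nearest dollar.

$4,717

Assessed value = $1,746,600 × 0.31 = $541,446
Regional Park District: $541,446 × 0.0006 = $324.8676
Ferndale Township: ($541,446 − $22,600) × 0.0045 = $518,846 × 0.0045 = $2,334.807
Redhawk County: $541,446 × 0.0038 = $2,057.4948
Total = $4,717.1694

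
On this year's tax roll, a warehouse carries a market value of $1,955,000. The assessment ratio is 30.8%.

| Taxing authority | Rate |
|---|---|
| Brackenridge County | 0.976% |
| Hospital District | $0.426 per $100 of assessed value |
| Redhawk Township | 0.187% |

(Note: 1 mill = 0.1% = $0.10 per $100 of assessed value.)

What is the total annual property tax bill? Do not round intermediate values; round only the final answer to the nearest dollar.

$9,568

Assessed value = $1,955,000 × 0.308 = $602,140
Brackenridge County: $602,140 × 0.00976 = $5,876.8864
Hospital District: $602,140 × 0.00426 = $2,565.1164
Redhawk Township: $602,140 × 0.00187 = $1,126.0018
Total = $9,568.0046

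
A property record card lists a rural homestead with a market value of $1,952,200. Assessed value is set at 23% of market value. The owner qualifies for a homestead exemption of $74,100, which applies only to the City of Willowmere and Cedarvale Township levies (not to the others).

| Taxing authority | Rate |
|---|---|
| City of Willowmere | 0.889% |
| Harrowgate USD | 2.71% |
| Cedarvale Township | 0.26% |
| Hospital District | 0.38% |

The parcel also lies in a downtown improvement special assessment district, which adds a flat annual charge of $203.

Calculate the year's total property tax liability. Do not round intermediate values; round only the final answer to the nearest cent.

$18,384.96

Assessed value = $1,952,200 × 0.23 = $449,006
City of Willowmere: ($449,006 − $74,100) × 0.00889 = $374,906 × 0.00889 = $3,332.91434
Harrowgate USD: $449,006 × 0.0271 = $12,168.0626
Cedarvale Township: ($449,006 − $74,100) × 0.0026 = $374,906 × 0.0026 = $974.7556
Hospital District: $449,006 × 0.0038 = $1,706.2228
Levies subtotal = $18,181.95534
Total = $18,181.95534 + $203 = $18,384.95534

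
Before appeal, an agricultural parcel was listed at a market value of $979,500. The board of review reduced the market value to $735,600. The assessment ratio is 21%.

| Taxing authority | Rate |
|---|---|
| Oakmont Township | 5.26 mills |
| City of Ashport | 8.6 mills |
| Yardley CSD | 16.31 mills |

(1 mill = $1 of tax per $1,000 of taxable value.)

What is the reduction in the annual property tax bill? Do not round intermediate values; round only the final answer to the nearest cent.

$1,545.28

Old assessed value = $979,500 × 0.21 = $205,695
New assessed value = $735,600 × 0.21 = $154,476
Combined rate = 0.00526 + 0.0086 + 0.01631 = 0.03017
Old tax = $205,695 × 0.03017 = $6,205.81815
New tax = $154,476 × 0.03017 = $4,660.54092
Reduction = $6,205.81815 − $4,660.54092 = $1,545.27723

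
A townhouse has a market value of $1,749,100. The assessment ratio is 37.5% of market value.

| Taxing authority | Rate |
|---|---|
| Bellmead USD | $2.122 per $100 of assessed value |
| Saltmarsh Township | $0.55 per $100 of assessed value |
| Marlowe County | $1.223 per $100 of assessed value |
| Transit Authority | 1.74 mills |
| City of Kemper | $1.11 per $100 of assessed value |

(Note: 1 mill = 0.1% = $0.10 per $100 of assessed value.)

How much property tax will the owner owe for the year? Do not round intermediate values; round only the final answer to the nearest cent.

$33,969.71

Assessed value = $1,749,100 × 0.375 = $655,912.5
Bellmead USD: $655,912.5 × 0.02122 = $13,918.46325
Saltmarsh Township: $655,912.5 × 0.0055 = $3,607.51875
Marlowe County: $655,912.5 × 0.01223 = $8,021.809875
Transit Authority: $655,912.5 × 0.00174 = $1,141.28775
City of Kemper: $655,912.5 × 0.0111 = $7,280.62875
Total = $33,969.708375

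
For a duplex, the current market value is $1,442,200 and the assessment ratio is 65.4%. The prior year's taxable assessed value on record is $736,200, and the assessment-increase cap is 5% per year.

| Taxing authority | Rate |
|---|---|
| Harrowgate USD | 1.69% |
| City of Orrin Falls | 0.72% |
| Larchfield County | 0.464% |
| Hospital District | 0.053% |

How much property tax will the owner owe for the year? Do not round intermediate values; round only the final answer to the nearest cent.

Uncapped assessed value = $1,442,200 × 0.654 = $943,198.8
Cap limit = $736,200 × 1.05 = $773,010
Taxable assessed value = min($943,198.8, $773,010) = $773,010 (cap binds)
Harrowgate USD: $773,010 × 0.0169 = $13,063.869
City of Orrin Falls: $773,010 × 0.0072 = $5,565.672
Larchfield County: $773,010 × 0.00464 = $3,586.7664
Hospital District: $773,010 × 0.00053 = $409.6953
Total = $22,626.0027

$22,626.00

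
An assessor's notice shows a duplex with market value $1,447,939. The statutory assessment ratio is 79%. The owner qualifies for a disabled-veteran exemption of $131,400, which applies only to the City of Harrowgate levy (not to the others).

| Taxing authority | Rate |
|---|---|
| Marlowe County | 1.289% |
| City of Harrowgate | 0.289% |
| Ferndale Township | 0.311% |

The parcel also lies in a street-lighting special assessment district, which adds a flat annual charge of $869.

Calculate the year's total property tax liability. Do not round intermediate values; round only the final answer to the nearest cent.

$22,096.99

Assessed value = $1,447,939 × 0.79 = $1,143,871.81
Marlowe County: $1,143,871.81 × 0.01289 = $14,744.5076309
City of Harrowgate: ($1,143,871.81 − $131,400) × 0.00289 = $1,012,471.81 × 0.00289 = $2,926.0435309
Ferndale Township: $1,143,871.81 × 0.00311 = $3,557.4413291
Levies subtotal = $21,227.9924909
Total = $21,227.9924909 + $869 = $22,096.9924909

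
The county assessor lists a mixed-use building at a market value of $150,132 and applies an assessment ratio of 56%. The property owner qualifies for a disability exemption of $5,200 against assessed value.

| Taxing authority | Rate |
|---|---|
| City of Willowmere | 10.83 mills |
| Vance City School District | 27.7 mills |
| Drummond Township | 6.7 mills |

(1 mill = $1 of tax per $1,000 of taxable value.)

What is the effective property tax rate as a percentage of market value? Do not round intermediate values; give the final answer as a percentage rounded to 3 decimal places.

2.376%

Assessed value = $150,132 × 0.56 = $84,073.92
Taxable value = $84,073.92 − $5,200 = $78,873.92
City of Willowmere: $78,873.92 × 0.01083 = $854.2045536
Vance City School District: $78,873.92 × 0.0277 = $2,184.807584
Drummond Township: $78,873.92 × 0.0067 = $528.455264
Total tax = $3,567.4674016
Effective rate = $3,567.4674016 ÷ $150,132 = 2.376% of market value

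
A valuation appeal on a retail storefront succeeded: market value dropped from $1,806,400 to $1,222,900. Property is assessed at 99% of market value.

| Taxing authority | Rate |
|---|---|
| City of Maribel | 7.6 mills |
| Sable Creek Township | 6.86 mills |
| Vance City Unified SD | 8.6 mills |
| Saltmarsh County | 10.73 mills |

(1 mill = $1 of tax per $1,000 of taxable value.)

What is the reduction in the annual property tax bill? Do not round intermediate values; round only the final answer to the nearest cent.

$19,519.30

Old assessed value = $1,806,400 × 0.99 = $1,788,336
New assessed value = $1,222,900 × 0.99 = $1,210,671
Combined rate = 0.0076 + 0.00686 + 0.0086 + 0.01073 = 0.03379
Old tax = $1,788,336 × 0.03379 = $60,427.87344
New tax = $1,210,671 × 0.03379 = $40,908.57309
Reduction = $60,427.87344 − $40,908.57309 = $19,519.30035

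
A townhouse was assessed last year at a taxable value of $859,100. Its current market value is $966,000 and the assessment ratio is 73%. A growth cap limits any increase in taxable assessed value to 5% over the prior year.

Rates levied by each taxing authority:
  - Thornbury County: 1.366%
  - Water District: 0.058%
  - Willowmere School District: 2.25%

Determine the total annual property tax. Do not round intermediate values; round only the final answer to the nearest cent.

Uncapped assessed value = $966,000 × 0.73 = $705,180
Cap limit = $859,100 × 1.05 = $902,055
Taxable assessed value = min($705,180, $902,055) = $705,180 (cap does not bind)
Thornbury County: $705,180 × 0.01366 = $9,632.7588
Water District: $705,180 × 0.00058 = $409.0044
Willowmere School District: $705,180 × 0.0225 = $15,866.55
Total = $25,908.3132

$25,908.31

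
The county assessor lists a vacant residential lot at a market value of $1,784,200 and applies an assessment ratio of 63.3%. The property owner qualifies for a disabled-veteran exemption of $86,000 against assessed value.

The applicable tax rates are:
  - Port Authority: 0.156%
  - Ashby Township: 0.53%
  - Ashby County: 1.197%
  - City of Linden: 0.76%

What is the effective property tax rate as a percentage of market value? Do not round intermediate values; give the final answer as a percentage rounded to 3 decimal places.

Assessed value = $1,784,200 × 0.633 = $1,129,398.6
Taxable value = $1,129,398.6 − $86,000 = $1,043,398.6
Port Authority: $1,043,398.6 × 0.00156 = $1,627.701816
Ashby Township: $1,043,398.6 × 0.0053 = $5,530.01258
Ashby County: $1,043,398.6 × 0.01197 = $12,489.481242
City of Linden: $1,043,398.6 × 0.0076 = $7,929.82936
Total tax = $27,577.024998
Effective rate = $27,577.024998 ÷ $1,784,200 = 1.546% of market value

1.546%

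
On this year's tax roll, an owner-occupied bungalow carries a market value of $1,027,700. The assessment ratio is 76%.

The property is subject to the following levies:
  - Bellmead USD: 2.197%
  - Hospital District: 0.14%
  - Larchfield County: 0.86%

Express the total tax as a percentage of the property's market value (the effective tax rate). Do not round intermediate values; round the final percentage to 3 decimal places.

Assessed value = $1,027,700 × 0.76 = $781,052
Bellmead USD: $781,052 × 0.02197 = $17,159.71244
Hospital District: $781,052 × 0.0014 = $1,093.4728
Larchfield County: $781,052 × 0.0086 = $6,717.0472
Total tax = $24,970.23244
Effective rate = $24,970.23244 ÷ $1,027,700 = 2.430% of market value

2.430%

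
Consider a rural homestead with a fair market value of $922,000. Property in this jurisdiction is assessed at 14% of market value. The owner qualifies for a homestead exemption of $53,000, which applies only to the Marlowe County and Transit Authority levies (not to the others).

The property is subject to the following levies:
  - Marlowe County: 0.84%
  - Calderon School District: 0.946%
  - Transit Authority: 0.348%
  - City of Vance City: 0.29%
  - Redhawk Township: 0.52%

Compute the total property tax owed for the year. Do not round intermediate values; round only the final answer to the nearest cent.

Assessed value = $922,000 × 0.14 = $129,080
Marlowe County: ($129,080 − $53,000) × 0.0084 = $76,080 × 0.0084 = $639.072
Calderon School District: $129,080 × 0.00946 = $1,221.0968
Transit Authority: ($129,080 − $53,000) × 0.00348 = $76,080 × 0.00348 = $264.7584
City of Vance City: $129,080 × 0.0029 = $374.332
Redhawk Township: $129,080 × 0.0052 = $671.216
Total = $3,170.4752

$3,170.48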